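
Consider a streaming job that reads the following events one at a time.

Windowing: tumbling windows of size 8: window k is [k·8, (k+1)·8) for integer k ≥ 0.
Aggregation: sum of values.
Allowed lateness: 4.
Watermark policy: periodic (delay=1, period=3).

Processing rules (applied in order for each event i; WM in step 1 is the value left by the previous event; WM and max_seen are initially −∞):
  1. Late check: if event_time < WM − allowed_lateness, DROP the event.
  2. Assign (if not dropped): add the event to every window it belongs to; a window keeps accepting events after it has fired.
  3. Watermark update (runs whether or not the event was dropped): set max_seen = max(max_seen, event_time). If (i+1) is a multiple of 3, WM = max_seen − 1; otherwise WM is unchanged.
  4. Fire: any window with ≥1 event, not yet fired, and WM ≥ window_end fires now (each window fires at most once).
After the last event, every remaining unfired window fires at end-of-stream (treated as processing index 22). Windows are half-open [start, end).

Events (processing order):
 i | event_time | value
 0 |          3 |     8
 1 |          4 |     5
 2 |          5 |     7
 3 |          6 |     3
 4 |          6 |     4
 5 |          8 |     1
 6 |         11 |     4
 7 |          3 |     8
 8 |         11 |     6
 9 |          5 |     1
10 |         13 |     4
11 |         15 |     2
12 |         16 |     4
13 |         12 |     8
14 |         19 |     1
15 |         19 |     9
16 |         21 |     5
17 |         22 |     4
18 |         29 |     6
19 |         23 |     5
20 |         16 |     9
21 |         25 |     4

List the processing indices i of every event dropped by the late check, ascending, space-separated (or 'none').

9 20

i=0 t=3 v=8: → [0,8); WM=−∞
i=1 t=4 v=5: → [0,8); WM=−∞
i=2 t=5 v=7: → [0,8); WM=4
i=3 t=6 v=3: → [0,8); WM=4
i=4 t=6 v=4: → [0,8); WM=4
i=5 t=8 v=1: → [8,16); WM=7
i=6 t=11 v=4: → [8,16); WM=7
i=7 t=3 v=8: → [0,8); WM=7
i=8 t=11 v=6: → [8,16); WM=10; [0,8) fires=35
i=9 t=5 v=1: DROP (t<10-4); WM=10
i=10 t=13 v=4: → [8,16); WM=10
i=11 t=15 v=2: → [8,16); WM=14
i=12 t=16 v=4: → [16,24); WM=14
i=13 t=12 v=8: → [8,16); WM=14
i=14 t=19 v=1: → [16,24); WM=18; [8,16) fires=25
i=15 t=19 v=9: → [16,24); WM=18
i=16 t=21 v=5: → [16,24); WM=18
i=17 t=22 v=4: → [16,24); WM=21
i=18 t=29 v=6: → [24,32); WM=21
i=19 t=23 v=5: → [16,24); WM=21
i=20 t=16 v=9: DROP (t<21-4); WM=28; [16,24) fires=28
i=21 t=25 v=4: → [24,32); WM=28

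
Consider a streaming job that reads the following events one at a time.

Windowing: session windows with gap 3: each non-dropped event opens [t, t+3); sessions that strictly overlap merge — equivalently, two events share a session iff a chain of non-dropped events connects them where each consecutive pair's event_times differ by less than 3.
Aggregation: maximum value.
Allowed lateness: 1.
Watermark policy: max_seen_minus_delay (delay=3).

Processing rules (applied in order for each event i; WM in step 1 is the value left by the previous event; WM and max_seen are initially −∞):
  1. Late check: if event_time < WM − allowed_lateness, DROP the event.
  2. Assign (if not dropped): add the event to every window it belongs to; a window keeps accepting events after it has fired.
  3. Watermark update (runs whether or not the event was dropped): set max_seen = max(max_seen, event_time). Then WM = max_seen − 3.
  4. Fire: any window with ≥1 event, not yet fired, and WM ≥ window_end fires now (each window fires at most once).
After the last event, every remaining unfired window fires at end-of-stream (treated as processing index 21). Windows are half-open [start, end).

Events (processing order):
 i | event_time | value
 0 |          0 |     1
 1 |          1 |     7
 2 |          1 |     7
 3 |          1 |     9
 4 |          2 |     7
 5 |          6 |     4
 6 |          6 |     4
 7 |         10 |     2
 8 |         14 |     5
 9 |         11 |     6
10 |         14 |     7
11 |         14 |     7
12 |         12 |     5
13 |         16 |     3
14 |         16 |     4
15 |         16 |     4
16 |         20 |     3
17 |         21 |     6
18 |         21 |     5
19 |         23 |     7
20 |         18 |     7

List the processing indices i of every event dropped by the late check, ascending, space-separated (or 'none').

i=0 t=0 v=1: → [0,3); WM=-3
i=1 t=1 v=7: → [0,4); WM=-2
i=2 t=1 v=7: → [0,4); WM=-2
i=3 t=1 v=9: → [0,4); WM=-2
i=4 t=2 v=7: → [0,5); WM=-1
i=5 t=6 v=4: → [6,9); WM=3
i=6 t=6 v=4: → [6,9); WM=3
i=7 t=10 v=2: → [10,13); WM=7
i=8 t=14 v=5: → [14,17); WM=11
i=9 t=11 v=6: → [10,14); WM=11
i=10 t=14 v=7: → [14,17); WM=11
i=11 t=14 v=7: → [14,17); WM=11
i=12 t=12 v=5: → [10,17); WM=11
i=13 t=16 v=3: → [10,19); WM=13
i=14 t=16 v=4: → [10,19); WM=13
i=15 t=16 v=4: → [10,19); WM=13
i=16 t=20 v=3: → [20,23); WM=17
i=17 t=21 v=6: → [20,24); WM=18
i=18 t=21 v=5: → [20,24); WM=18
i=19 t=23 v=7: → [20,26); WM=20
i=20 t=18 v=7: DROP (t<20-1); WM=20

20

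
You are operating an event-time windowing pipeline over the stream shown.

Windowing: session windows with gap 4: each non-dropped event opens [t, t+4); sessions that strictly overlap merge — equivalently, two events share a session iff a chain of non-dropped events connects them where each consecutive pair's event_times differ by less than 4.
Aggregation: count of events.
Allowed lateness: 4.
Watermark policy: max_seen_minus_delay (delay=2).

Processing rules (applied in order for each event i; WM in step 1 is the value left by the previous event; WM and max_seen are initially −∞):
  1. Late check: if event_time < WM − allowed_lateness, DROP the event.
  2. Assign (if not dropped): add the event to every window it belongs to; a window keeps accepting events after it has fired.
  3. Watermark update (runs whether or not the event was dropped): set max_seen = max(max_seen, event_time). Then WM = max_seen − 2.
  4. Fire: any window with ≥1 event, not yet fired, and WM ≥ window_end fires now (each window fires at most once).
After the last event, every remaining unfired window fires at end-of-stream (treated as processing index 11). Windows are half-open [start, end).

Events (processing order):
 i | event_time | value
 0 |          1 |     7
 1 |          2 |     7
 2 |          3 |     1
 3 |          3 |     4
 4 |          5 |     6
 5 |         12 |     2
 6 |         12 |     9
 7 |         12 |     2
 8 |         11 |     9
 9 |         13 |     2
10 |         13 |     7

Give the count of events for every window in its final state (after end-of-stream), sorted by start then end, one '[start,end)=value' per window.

[1,9)=5 [11,17)=6

i=0 t=1 v=7: → [1,5); WM=-1
i=1 t=2 v=7: → [1,6); WM=0
i=2 t=3 v=1: → [1,7); WM=1
i=3 t=3 v=4: → [1,7); WM=1
i=4 t=5 v=6: → [1,9); WM=3
i=5 t=12 v=2: → [12,16); WM=10
i=6 t=12 v=9: → [12,16); WM=10
i=7 t=12 v=2: → [12,16); WM=10
i=8 t=11 v=9: → [11,16); WM=10
i=9 t=13 v=2: → [11,17); WM=11
i=10 t=13 v=7: → [11,17); WM=11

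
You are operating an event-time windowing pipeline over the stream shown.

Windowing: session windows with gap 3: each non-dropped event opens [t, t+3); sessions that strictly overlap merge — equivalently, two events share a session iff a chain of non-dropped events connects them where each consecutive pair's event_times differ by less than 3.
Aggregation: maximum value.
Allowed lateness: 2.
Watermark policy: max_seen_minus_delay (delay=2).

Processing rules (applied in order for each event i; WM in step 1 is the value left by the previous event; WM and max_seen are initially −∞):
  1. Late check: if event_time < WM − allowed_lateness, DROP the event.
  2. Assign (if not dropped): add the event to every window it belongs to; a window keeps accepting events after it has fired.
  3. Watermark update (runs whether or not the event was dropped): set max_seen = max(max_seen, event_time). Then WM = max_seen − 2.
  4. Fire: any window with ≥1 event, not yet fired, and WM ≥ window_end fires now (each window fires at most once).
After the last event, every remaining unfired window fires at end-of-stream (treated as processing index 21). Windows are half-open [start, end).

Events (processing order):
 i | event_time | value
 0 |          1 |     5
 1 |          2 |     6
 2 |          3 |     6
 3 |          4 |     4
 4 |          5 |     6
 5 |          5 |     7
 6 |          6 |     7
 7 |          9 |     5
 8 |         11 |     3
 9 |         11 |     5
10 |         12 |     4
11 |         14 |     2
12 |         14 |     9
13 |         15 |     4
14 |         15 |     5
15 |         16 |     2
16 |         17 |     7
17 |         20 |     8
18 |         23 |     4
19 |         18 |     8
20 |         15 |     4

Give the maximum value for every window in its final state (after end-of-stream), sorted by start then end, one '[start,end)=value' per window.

[1,9)=7 [9,20)=9 [20,23)=8 [23,26)=4

i=0 t=1 v=5: → [1,4); WM=-1
i=1 t=2 v=6: → [1,5); WM=0
i=2 t=3 v=6: → [1,6); WM=1
i=3 t=4 v=4: → [1,7); WM=2
i=4 t=5 v=6: → [1,8); WM=3
i=5 t=5 v=7: → [1,8); WM=3
i=6 t=6 v=7: → [1,9); WM=4
i=7 t=9 v=5: → [9,12); WM=7
i=8 t=11 v=3: → [9,14); WM=9
i=9 t=11 v=5: → [9,14); WM=9
i=10 t=12 v=4: → [9,15); WM=10
i=11 t=14 v=2: → [9,17); WM=12
i=12 t=14 v=9: → [9,17); WM=12
i=13 t=15 v=4: → [9,18); WM=13
i=14 t=15 v=5: → [9,18); WM=13
i=15 t=16 v=2: → [9,19); WM=14
i=16 t=17 v=7: → [9,20); WM=15
i=17 t=20 v=8: → [20,23); WM=18
i=18 t=23 v=4: → [23,26); WM=21
i=19 t=18 v=8: DROP (t<21-2); WM=21
i=20 t=15 v=4: DROP (t<21-2); WM=21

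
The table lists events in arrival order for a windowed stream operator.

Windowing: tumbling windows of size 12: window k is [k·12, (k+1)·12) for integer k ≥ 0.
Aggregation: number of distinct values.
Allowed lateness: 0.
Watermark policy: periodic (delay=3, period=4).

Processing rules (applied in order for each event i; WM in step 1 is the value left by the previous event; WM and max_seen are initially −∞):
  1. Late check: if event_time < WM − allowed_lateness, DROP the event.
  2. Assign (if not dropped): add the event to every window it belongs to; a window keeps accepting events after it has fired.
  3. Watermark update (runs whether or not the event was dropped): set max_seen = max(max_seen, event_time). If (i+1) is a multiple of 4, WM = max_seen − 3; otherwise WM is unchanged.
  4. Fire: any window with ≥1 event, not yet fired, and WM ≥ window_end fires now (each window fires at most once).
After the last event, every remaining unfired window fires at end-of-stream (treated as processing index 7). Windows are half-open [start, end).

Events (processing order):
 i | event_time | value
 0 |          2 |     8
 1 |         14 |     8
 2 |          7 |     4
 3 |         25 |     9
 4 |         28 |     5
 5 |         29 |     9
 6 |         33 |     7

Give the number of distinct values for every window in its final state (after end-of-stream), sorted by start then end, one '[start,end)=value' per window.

[0,12)=2 [12,24)=1 [24,36)=3

i=0 t=2 v=8: → [0,12); WM=−∞
i=1 t=14 v=8: → [12,24); WM=−∞
i=2 t=7 v=4: → [0,12); WM=−∞
i=3 t=25 v=9: → [24,36); WM=22; [0,12) fires=2
i=4 t=28 v=5: → [24,36); WM=22
i=5 t=29 v=9: → [24,36); WM=22
i=6 t=33 v=7: → [24,36); WM=22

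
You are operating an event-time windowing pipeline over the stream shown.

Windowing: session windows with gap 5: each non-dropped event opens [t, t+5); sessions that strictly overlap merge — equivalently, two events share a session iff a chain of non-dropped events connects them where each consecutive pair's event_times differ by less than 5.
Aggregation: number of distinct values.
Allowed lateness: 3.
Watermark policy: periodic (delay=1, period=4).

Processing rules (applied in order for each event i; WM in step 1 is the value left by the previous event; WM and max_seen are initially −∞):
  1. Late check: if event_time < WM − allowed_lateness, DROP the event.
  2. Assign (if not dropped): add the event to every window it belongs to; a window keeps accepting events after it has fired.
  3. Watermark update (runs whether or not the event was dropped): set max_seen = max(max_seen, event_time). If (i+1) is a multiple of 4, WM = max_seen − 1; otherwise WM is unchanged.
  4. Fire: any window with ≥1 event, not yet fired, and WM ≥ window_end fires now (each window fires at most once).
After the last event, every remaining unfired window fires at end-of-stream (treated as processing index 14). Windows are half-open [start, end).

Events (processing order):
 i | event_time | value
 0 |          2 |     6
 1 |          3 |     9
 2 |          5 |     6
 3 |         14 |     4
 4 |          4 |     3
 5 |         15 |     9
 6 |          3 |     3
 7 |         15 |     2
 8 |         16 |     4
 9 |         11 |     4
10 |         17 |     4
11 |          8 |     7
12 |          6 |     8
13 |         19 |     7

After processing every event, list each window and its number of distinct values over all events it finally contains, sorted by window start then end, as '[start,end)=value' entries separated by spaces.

i=0 t=2 v=6: → [2,7); WM=−∞
i=1 t=3 v=9: → [2,8); WM=−∞
i=2 t=5 v=6: → [2,10); WM=−∞
i=3 t=14 v=4: → [14,19); WM=13
i=4 t=4 v=3: DROP (t<13-3); WM=13
i=5 t=15 v=9: → [14,20); WM=13
i=6 t=3 v=3: DROP (t<13-3); WM=13
i=7 t=15 v=2: → [14,20); WM=14
i=8 t=16 v=4: → [14,21); WM=14
i=9 t=11 v=4: → [11,21); WM=14
i=10 t=17 v=4: → [11,22); WM=14
i=11 t=8 v=7: DROP (t<14-3); WM=16
i=12 t=6 v=8: DROP (t<16-3); WM=16
i=13 t=19 v=7: → [11,24); WM=16

[2,10)=2 [11,24)=4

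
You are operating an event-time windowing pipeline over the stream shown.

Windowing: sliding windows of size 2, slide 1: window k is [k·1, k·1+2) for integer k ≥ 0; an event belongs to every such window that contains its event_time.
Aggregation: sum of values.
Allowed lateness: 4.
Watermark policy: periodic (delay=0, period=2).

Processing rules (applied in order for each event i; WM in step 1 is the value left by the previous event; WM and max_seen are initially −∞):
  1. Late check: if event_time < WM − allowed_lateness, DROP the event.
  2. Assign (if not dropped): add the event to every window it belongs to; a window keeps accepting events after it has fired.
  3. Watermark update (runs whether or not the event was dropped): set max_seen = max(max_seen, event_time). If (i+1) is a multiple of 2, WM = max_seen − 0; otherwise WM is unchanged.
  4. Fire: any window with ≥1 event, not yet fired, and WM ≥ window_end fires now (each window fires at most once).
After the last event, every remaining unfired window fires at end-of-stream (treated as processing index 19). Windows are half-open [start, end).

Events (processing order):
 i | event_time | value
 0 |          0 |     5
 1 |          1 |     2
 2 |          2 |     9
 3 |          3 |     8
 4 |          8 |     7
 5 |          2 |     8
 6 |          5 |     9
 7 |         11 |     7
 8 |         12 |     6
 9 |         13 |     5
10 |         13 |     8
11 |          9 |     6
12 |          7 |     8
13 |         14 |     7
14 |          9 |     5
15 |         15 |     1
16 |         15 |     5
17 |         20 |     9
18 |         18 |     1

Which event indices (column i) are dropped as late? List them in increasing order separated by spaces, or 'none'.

12 14

i=0 t=0 v=5: → [0,2); WM=−∞
i=1 t=1 v=2: → [1,3),[0,2); WM=1
i=2 t=2 v=9: → [2,4),[1,3); WM=1
i=3 t=3 v=8: → [3,5),[2,4); WM=3; [0,2) fires=7 [1,3) fires=11
i=4 t=8 v=7: → [8,10),[7,9); WM=3
i=5 t=2 v=8: → [2,4),[1,3); WM=8; [2,4) fires=25 [3,5) fires=8
i=6 t=5 v=9: → [5,7),[4,6); WM=8; [4,6) fires=9 [5,7) fires=9
i=7 t=11 v=7: → [11,13),[10,12); WM=11; [7,9) fires=7 [8,10) fires=7
i=8 t=12 v=6: → [12,14),[11,13); WM=11
i=9 t=13 v=5: → [13,15),[12,14); WM=13; [10,12) fires=7 [11,13) fires=13
i=10 t=13 v=8: → [13,15),[12,14); WM=13
i=11 t=9 v=6: → [9,11),[8,10); WM=13; [9,11) fires=6
i=12 t=7 v=8: DROP (t<13-4); WM=13
i=13 t=14 v=7: → [14,16),[13,15); WM=14; [12,14) fires=19
i=14 t=9 v=5: DROP (t<14-4); WM=14
i=15 t=15 v=1: → [15,17),[14,16); WM=15; [13,15) fires=20
i=16 t=15 v=5: → [15,17),[14,16); WM=15
i=17 t=20 v=9: → [20,22),[19,21); WM=20; [14,16) fires=13 [15,17) fires=6
i=18 t=18 v=1: → [18,20),[17,19); WM=20; [17,19) fires=1 [18,20) fires=1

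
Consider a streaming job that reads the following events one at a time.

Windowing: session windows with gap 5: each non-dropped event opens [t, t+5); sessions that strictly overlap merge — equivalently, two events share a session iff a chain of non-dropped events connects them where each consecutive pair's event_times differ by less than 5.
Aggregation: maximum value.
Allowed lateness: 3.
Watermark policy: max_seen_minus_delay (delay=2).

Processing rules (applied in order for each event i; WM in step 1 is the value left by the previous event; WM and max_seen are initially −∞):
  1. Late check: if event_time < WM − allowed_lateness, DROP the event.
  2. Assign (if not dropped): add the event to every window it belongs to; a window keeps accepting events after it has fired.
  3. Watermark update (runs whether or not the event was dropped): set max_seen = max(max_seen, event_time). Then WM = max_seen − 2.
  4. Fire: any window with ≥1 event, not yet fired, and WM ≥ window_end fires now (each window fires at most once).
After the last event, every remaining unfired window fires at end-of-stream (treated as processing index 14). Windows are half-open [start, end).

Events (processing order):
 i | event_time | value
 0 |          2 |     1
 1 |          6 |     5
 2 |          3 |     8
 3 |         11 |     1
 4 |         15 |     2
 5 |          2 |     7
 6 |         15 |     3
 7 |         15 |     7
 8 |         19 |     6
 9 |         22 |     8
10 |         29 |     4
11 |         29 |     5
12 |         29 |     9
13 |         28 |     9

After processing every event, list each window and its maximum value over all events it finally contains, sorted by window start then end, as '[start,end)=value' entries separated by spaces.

[2,11)=8 [11,27)=8 [28,34)=9

i=0 t=2 v=1: → [2,7); WM=0
i=1 t=6 v=5: → [2,11); WM=4
i=2 t=3 v=8: → [2,11); WM=4
i=3 t=11 v=1: → [11,16); WM=9
i=4 t=15 v=2: → [11,20); WM=13
i=5 t=2 v=7: DROP (t<13-3); WM=13
i=6 t=15 v=3: → [11,20); WM=13
i=7 t=15 v=7: → [11,20); WM=13
i=8 t=19 v=6: → [11,24); WM=17
i=9 t=22 v=8: → [11,27); WM=20
i=10 t=29 v=4: → [29,34); WM=27
i=11 t=29 v=5: → [29,34); WM=27
i=12 t=29 v=9: → [29,34); WM=27
i=13 t=28 v=9: → [28,34); WM=27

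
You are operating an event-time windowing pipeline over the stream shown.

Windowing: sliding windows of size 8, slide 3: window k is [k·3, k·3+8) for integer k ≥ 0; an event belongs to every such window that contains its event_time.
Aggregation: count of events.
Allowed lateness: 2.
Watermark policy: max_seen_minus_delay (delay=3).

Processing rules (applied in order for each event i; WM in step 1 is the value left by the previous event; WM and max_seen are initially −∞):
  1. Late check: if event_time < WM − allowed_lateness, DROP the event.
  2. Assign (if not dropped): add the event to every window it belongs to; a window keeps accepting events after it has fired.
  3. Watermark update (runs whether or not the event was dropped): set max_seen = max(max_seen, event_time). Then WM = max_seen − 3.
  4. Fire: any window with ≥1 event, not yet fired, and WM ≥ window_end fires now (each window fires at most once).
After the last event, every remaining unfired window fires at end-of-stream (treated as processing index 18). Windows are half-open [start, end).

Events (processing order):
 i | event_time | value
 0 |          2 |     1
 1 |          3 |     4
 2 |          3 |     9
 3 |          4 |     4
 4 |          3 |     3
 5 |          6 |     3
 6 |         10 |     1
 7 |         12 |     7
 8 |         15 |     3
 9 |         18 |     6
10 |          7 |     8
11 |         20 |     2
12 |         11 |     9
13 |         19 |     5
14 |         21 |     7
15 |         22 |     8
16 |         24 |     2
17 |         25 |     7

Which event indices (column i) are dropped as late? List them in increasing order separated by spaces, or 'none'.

i=0 t=2 v=1: → [0,8); WM=-1
i=1 t=3 v=4: → [3,11),[0,8); WM=0
i=2 t=3 v=9: → [3,11),[0,8); WM=0
i=3 t=4 v=4: → [3,11),[0,8); WM=1
i=4 t=3 v=3: → [3,11),[0,8); WM=1
i=5 t=6 v=3: → [6,14),[3,11),[0,8); WM=3
i=6 t=10 v=1: → [9,17),[6,14),[3,11); WM=7
i=7 t=12 v=7: → [12,20),[9,17),[6,14); WM=9; [0,8) fires=6
i=8 t=15 v=3: → [15,23),[12,20),[9,17); WM=12; [3,11) fires=6
i=9 t=18 v=6: → [18,26),[15,23),[12,20); WM=15; [6,14) fires=3
i=10 t=7 v=8: DROP (t<15-2); WM=15
i=11 t=20 v=2: → [18,26),[15,23); WM=17; [9,17) fires=3
i=12 t=11 v=9: DROP (t<17-2); WM=17
i=13 t=19 v=5: → [18,26),[15,23),[12,20); WM=17
i=14 t=21 v=7: → [21,29),[18,26),[15,23); WM=18
i=15 t=22 v=8: → [21,29),[18,26),[15,23); WM=19
i=16 t=24 v=2: → [24,32),[21,29),[18,26); WM=21; [12,20) fires=4
i=17 t=25 v=7: → [24,32),[21,29),[18,26); WM=22

10 12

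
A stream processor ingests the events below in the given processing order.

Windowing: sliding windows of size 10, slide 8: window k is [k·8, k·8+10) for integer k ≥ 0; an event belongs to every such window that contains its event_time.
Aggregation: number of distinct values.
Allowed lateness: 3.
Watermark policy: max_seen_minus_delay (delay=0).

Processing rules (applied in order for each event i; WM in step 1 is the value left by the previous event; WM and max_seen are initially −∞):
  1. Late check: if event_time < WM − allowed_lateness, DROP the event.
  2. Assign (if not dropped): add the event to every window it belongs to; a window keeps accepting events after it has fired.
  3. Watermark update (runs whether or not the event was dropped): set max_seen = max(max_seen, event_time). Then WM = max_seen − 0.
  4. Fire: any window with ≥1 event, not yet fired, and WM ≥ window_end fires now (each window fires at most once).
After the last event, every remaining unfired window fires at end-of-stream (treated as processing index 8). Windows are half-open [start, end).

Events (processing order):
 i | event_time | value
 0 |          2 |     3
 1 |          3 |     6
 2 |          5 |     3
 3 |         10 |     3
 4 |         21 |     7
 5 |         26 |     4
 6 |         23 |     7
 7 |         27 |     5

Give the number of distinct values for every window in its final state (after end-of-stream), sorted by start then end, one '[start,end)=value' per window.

i=0 t=2 v=3: → [0,10); WM=2
i=1 t=3 v=6: → [0,10); WM=3
i=2 t=5 v=3: → [0,10); WM=5
i=3 t=10 v=3: → [8,18); WM=10; [0,10) fires=2
i=4 t=21 v=7: → [16,26); WM=21; [8,18) fires=1
i=5 t=26 v=4: → [24,34); WM=26; [16,26) fires=1
i=6 t=23 v=7: → [16,26); WM=26
i=7 t=27 v=5: → [24,34); WM=27

[0,10)=2 [8,18)=1 [16,26)=1 [24,34)=2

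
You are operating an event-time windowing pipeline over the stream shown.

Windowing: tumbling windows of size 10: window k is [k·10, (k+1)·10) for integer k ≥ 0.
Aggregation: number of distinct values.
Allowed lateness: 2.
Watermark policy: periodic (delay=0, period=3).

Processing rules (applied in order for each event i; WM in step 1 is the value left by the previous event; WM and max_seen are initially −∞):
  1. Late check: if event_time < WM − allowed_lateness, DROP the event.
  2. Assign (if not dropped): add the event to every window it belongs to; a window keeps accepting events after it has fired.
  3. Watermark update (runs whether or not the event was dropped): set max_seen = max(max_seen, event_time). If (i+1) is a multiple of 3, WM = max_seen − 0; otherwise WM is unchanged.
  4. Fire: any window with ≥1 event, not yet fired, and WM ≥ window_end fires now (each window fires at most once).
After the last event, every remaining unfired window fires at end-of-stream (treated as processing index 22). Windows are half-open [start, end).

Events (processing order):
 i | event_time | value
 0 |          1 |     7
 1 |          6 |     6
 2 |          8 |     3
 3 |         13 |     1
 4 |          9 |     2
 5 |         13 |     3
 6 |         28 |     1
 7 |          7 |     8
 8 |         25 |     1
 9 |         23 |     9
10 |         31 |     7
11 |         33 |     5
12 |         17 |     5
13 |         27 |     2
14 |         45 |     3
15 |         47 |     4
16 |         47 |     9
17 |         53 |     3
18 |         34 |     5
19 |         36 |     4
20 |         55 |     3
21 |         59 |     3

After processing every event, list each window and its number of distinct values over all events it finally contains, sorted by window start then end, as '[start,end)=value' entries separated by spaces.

i=0 t=1 v=7: → [0,10); WM=−∞
i=1 t=6 v=6: → [0,10); WM=−∞
i=2 t=8 v=3: → [0,10); WM=8
i=3 t=13 v=1: → [10,20); WM=8
i=4 t=9 v=2: → [0,10); WM=8
i=5 t=13 v=3: → [10,20); WM=13; [0,10) fires=4
i=6 t=28 v=1: → [20,30); WM=13
i=7 t=7 v=8: DROP (t<13-2); WM=13
i=8 t=25 v=1: → [20,30); WM=28; [10,20) fires=2
i=9 t=23 v=9: DROP (t<28-2); WM=28
i=10 t=31 v=7: → [30,40); WM=28
i=11 t=33 v=5: → [30,40); WM=33; [20,30) fires=1
i=12 t=17 v=5: DROP (t<33-2); WM=33
i=13 t=27 v=2: DROP (t<33-2); WM=33
i=14 t=45 v=3: → [40,50); WM=45; [30,40) fires=2
i=15 t=47 v=4: → [40,50); WM=45
i=16 t=47 v=9: → [40,50); WM=45
i=17 t=53 v=3: → [50,60); WM=53; [40,50) fires=3
i=18 t=34 v=5: DROP (t<53-2); WM=53
i=19 t=36 v=4: DROP (t<53-2); WM=53
i=20 t=55 v=3: → [50,60); WM=55
i=21 t=59 v=3: → [50,60); WM=55

[0,10)=4 [10,20)=2 [20,30)=1 [30,40)=2 [40,50)=3 [50,60)=1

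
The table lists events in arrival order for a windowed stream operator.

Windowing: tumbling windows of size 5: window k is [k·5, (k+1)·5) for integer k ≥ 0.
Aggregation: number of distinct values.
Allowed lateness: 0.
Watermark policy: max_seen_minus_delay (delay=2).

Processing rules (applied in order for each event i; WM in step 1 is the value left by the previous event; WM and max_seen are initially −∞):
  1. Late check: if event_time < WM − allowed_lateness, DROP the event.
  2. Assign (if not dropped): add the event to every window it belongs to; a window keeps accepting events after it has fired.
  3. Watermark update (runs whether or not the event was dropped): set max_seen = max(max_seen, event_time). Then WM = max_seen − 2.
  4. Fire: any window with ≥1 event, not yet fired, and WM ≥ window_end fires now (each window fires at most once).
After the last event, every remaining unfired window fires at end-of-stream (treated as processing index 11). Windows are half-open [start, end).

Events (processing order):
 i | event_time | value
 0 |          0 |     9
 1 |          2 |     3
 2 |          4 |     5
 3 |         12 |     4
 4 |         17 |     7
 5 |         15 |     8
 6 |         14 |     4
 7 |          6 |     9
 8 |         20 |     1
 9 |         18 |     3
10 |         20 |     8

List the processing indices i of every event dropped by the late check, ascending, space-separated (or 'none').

i=0 t=0 v=9: → [0,5); WM=-2
i=1 t=2 v=3: → [0,5); WM=0
i=2 t=4 v=5: → [0,5); WM=2
i=3 t=12 v=4: → [10,15); WM=10; [0,5) fires=3
i=4 t=17 v=7: → [15,20); WM=15; [10,15) fires=1
i=5 t=15 v=8: → [15,20); WM=15
i=6 t=14 v=4: DROP (t<15-0); WM=15
i=7 t=6 v=9: DROP (t<15-0); WM=15
i=8 t=20 v=1: → [20,25); WM=18
i=9 t=18 v=3: → [15,20); WM=18
i=10 t=20 v=8: → [20,25); WM=18

6 7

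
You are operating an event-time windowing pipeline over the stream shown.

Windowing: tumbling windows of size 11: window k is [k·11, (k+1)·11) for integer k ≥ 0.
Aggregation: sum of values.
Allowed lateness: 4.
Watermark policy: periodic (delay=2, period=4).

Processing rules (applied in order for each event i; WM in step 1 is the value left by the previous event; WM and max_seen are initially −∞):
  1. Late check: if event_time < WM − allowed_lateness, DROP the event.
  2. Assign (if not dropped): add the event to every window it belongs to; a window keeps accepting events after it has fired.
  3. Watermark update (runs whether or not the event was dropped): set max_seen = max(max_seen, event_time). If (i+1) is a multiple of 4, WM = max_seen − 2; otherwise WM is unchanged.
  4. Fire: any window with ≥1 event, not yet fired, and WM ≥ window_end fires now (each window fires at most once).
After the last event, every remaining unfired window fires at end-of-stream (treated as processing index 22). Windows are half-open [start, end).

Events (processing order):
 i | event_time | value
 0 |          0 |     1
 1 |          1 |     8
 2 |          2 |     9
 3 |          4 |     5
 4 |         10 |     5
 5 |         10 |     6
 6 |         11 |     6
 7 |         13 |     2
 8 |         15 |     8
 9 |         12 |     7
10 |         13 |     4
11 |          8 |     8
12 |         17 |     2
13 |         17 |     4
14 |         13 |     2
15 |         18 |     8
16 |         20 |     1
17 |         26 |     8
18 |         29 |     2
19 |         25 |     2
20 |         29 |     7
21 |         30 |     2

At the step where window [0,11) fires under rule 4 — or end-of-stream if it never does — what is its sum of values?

34

i=0 t=0 v=1: → [0,11); WM=−∞
i=1 t=1 v=8: → [0,11); WM=−∞
i=2 t=2 v=9: → [0,11); WM=−∞
i=3 t=4 v=5: → [0,11); WM=2
i=4 t=10 v=5: → [0,11); WM=2
i=5 t=10 v=6: → [0,11); WM=2
i=6 t=11 v=6: → [11,22); WM=2
i=7 t=13 v=2: → [11,22); WM=11; [0,11) fires=34
i=8 t=15 v=8: → [11,22); WM=11
i=9 t=12 v=7: → [11,22); WM=11
i=10 t=13 v=4: → [11,22); WM=11
i=11 t=8 v=8: → [0,11); WM=13
i=12 t=17 v=2: → [11,22); WM=13
i=13 t=17 v=4: → [11,22); WM=13
i=14 t=13 v=2: → [11,22); WM=13
i=15 t=18 v=8: → [11,22); WM=16
i=16 t=20 v=1: → [11,22); WM=16
i=17 t=26 v=8: → [22,33); WM=16
i=18 t=29 v=2: → [22,33); WM=16
i=19 t=25 v=2: → [22,33); WM=27; [11,22) fires=44
i=20 t=29 v=7: → [22,33); WM=27
i=21 t=30 v=2: → [22,33); WM=27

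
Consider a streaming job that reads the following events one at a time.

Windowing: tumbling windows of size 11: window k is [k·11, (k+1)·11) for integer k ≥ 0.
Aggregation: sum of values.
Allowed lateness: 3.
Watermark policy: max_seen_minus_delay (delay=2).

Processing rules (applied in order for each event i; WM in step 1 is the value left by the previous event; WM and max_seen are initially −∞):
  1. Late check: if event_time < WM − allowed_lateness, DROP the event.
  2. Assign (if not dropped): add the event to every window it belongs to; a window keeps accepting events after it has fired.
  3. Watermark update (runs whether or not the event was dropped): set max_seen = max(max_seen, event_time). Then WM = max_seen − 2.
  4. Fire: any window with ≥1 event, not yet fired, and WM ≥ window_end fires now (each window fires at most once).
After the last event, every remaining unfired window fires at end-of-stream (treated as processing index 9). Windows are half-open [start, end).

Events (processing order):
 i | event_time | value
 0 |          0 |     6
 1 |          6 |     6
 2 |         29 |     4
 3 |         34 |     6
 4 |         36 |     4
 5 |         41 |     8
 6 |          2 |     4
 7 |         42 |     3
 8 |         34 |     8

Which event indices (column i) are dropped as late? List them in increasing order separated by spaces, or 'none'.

6 8

i=0 t=0 v=6: → [0,11); WM=-2
i=1 t=6 v=6: → [0,11); WM=4
i=2 t=29 v=4: → [22,33); WM=27; [0,11) fires=12
i=3 t=34 v=6: → [33,44); WM=32
i=4 t=36 v=4: → [33,44); WM=34; [22,33) fires=4
i=5 t=41 v=8: → [33,44); WM=39
i=6 t=2 v=4: DROP (t<39-3); WM=39
i=7 t=42 v=3: → [33,44); WM=40
i=8 t=34 v=8: DROP (t<40-3); WM=40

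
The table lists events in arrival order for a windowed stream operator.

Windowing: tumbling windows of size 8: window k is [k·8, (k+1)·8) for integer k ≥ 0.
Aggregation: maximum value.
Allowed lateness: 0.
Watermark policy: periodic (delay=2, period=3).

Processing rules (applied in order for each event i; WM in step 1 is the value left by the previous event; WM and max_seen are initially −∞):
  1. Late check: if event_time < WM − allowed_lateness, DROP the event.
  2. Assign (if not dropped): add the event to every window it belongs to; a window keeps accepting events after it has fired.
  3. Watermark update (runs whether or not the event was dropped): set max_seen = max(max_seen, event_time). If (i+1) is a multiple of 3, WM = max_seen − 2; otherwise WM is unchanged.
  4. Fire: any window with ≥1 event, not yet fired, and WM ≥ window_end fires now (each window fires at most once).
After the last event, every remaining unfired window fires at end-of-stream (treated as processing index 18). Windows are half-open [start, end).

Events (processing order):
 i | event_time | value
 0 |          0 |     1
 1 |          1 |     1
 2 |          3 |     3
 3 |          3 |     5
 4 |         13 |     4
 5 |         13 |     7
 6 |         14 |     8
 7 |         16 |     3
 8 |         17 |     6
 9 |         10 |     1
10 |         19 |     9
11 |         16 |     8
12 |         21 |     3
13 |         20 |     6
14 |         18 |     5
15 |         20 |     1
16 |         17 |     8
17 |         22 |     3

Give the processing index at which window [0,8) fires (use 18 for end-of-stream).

5

i=0 t=0 v=1: → [0,8); WM=−∞
i=1 t=1 v=1: → [0,8); WM=−∞
i=2 t=3 v=3: → [0,8); WM=1
i=3 t=3 v=5: → [0,8); WM=1
i=4 t=13 v=4: → [8,16); WM=1
i=5 t=13 v=7: → [8,16); WM=11; [0,8) fires=5
i=6 t=14 v=8: → [8,16); WM=11
i=7 t=16 v=3: → [16,24); WM=11
i=8 t=17 v=6: → [16,24); WM=15
i=9 t=10 v=1: DROP (t<15-0); WM=15
i=10 t=19 v=9: → [16,24); WM=15
i=11 t=16 v=8: → [16,24); WM=17; [8,16) fires=8
i=12 t=21 v=3: → [16,24); WM=17
i=13 t=20 v=6: → [16,24); WM=17
i=14 t=18 v=5: → [16,24); WM=19
i=15 t=20 v=1: → [16,24); WM=19
i=16 t=17 v=8: DROP (t<19-0); WM=19
i=17 t=22 v=3: → [16,24); WM=20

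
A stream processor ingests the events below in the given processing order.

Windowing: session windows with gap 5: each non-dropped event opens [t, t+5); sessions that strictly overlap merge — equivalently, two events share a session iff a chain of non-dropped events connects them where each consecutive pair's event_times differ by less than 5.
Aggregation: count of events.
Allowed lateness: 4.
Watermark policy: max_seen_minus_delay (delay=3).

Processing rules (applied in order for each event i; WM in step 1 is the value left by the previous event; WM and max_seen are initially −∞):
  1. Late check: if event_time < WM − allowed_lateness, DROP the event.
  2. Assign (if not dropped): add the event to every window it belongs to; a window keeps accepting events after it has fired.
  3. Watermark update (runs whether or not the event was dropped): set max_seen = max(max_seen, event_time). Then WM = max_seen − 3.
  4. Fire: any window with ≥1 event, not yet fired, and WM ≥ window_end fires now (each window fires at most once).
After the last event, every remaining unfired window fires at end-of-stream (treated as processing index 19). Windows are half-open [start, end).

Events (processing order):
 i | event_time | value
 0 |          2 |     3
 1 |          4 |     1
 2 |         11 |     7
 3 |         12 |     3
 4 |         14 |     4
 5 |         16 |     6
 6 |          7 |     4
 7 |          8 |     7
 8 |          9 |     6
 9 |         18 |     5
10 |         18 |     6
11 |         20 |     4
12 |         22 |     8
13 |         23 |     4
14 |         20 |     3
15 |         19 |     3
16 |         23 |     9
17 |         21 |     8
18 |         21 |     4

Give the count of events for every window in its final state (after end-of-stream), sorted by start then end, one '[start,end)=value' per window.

[2,9)=2 [9,28)=15

i=0 t=2 v=3: → [2,7); WM=-1
i=1 t=4 v=1: → [2,9); WM=1
i=2 t=11 v=7: → [11,16); WM=8
i=3 t=12 v=3: → [11,17); WM=9
i=4 t=14 v=4: → [11,19); WM=11
i=5 t=16 v=6: → [11,21); WM=13
i=6 t=7 v=4: DROP (t<13-4); WM=13
i=7 t=8 v=7: DROP (t<13-4); WM=13
i=8 t=9 v=6: → [9,21); WM=13
i=9 t=18 v=5: → [9,23); WM=15
i=10 t=18 v=6: → [9,23); WM=15
i=11 t=20 v=4: → [9,25); WM=17
i=12 t=22 v=8: → [9,27); WM=19
i=13 t=23 v=4: → [9,28); WM=20
i=14 t=20 v=3: → [9,28); WM=20
i=15 t=19 v=3: → [9,28); WM=20
i=16 t=23 v=9: → [9,28); WM=20
i=17 t=21 v=8: → [9,28); WM=20
i=18 t=21 v=4: → [9,28); WM=20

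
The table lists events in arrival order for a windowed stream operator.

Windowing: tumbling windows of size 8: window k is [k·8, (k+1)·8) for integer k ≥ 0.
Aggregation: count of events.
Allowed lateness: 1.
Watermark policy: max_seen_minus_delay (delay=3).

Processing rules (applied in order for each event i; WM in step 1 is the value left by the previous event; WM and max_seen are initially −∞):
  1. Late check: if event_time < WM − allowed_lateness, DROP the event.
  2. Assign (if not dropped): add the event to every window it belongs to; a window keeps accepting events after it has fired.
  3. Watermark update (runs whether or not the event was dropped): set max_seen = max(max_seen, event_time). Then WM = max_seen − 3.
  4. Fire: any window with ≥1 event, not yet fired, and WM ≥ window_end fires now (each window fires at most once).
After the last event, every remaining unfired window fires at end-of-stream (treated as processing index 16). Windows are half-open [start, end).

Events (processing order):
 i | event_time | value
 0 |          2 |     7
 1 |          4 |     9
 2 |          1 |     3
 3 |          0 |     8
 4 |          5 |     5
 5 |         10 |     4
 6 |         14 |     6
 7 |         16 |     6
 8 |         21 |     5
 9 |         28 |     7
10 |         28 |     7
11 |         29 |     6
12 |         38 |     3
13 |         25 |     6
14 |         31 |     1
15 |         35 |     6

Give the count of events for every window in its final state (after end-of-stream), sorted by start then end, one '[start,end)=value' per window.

[0,8)=5 [8,16)=2 [16,24)=2 [24,32)=3 [32,40)=2

i=0 t=2 v=7: → [0,8); WM=-1
i=1 t=4 v=9: → [0,8); WM=1
i=2 t=1 v=3: → [0,8); WM=1
i=3 t=0 v=8: → [0,8); WM=1
i=4 t=5 v=5: → [0,8); WM=2
i=5 t=10 v=4: → [8,16); WM=7
i=6 t=14 v=6: → [8,16); WM=11; [0,8) fires=5
i=7 t=16 v=6: → [16,24); WM=13
i=8 t=21 v=5: → [16,24); WM=18; [8,16) fires=2
i=9 t=28 v=7: → [24,32); WM=25; [16,24) fires=2
i=10 t=28 v=7: → [24,32); WM=25
i=11 t=29 v=6: → [24,32); WM=26
i=12 t=38 v=3: → [32,40); WM=35; [24,32) fires=3
i=13 t=25 v=6: DROP (t<35-1); WM=35
i=14 t=31 v=1: DROP (t<35-1); WM=35
i=15 t=35 v=6: → [32,40); WM=35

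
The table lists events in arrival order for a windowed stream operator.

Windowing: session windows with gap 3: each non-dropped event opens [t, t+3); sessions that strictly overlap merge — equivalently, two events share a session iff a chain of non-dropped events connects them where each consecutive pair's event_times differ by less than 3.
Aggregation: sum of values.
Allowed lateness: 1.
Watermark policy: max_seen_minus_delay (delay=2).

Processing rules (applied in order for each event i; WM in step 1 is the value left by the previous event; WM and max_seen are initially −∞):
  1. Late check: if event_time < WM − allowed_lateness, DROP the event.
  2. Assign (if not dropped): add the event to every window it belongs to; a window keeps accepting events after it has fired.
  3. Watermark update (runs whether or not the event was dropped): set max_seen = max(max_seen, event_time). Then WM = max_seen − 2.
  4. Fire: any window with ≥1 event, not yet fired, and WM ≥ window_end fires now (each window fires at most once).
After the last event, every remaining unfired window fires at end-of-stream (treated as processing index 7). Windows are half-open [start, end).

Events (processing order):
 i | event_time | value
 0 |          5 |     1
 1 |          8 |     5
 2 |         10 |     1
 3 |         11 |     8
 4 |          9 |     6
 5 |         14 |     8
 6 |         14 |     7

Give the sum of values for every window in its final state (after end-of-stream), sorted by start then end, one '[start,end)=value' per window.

[5,8)=1 [8,14)=20 [14,17)=15

i=0 t=5 v=1: → [5,8); WM=3
i=1 t=8 v=5: → [8,11); WM=6
i=2 t=10 v=1: → [8,13); WM=8
i=3 t=11 v=8: → [8,14); WM=9
i=4 t=9 v=6: → [8,14); WM=9
i=5 t=14 v=8: → [14,17); WM=12
i=6 t=14 v=7: → [14,17); WM=12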